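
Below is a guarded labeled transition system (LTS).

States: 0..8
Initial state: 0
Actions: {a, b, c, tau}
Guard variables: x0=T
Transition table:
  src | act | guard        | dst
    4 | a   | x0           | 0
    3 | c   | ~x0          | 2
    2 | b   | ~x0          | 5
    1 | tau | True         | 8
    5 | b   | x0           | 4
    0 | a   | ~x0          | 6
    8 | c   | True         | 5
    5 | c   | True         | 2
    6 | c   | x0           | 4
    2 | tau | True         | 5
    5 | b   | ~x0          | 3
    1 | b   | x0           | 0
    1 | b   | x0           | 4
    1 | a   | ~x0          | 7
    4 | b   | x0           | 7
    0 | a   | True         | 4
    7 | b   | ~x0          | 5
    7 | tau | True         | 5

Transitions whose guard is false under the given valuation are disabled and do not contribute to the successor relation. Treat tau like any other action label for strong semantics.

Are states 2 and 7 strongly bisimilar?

Answer: BISIMILAR

Working:
Bisimulation quotient by refinement:
  P[0] = {{0,1,2,3,4,5,6,7,8}}
  P[1] = {{0},{1},{2,7},{3},{4},{5},{6,8}}
  P[2] = {{0},{1},{2,7},{3},{4},{5},{6},{8}}
stable after 3 split(s): 8 block(s)
class of 2: {2,7}; class of 7: {2,7}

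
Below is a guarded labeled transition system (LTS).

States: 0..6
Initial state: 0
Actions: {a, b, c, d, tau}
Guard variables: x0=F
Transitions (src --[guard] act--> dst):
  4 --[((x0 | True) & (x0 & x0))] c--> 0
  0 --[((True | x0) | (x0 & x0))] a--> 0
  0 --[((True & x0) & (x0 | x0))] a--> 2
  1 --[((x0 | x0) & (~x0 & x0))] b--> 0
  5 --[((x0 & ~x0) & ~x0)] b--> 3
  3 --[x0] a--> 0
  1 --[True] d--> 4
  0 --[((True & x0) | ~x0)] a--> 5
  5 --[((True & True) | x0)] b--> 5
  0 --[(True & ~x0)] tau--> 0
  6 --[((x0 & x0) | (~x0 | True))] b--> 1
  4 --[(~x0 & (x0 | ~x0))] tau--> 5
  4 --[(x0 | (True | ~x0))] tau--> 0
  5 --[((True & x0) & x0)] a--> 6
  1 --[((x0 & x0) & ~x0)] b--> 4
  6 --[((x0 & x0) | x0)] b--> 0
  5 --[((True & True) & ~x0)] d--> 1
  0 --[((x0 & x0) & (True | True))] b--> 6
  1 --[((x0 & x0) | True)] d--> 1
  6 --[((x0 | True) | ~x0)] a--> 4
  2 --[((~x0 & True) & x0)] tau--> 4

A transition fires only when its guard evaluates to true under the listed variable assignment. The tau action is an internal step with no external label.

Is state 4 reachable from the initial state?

Answer: REACHABLE

Analysis:
After dropping false guards: 11 live edges.
Layer 0: {0}
Layer 1: {5}  total {0,5}
Layer 2: {1}  total {0,1,5}
Layer 3: {4}  total {0,1,4,5}
Reachable = {0,1,4,5}
witness 4: a·d·d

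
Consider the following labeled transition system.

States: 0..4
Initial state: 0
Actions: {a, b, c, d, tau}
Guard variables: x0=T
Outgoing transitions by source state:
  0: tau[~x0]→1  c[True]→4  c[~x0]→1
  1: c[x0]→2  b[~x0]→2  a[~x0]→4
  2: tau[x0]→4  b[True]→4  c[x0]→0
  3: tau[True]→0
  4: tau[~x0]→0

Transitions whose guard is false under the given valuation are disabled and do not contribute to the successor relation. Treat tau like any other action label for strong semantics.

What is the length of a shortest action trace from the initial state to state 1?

Answer: UNREACHABLE

Working:
Layered search for 1:
  Layer 0: {0}
  Layer 1: {4}
1 never appears.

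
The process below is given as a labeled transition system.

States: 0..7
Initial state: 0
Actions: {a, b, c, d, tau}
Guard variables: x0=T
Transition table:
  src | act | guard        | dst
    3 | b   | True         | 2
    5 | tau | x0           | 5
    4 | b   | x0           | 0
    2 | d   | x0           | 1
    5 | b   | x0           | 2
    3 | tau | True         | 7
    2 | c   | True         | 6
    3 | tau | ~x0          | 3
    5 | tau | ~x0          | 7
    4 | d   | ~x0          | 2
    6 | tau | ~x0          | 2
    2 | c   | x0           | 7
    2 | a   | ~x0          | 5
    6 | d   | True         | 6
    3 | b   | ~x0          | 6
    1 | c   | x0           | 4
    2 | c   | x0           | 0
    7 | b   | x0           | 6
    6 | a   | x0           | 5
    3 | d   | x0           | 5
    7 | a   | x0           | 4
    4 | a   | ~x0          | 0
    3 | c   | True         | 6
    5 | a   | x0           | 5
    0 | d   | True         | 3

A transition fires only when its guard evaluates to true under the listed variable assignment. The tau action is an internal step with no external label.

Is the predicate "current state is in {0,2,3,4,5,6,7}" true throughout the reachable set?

Inv-set: {0,2,3,4,5,6,7}
R = {0,1,2,3,4,5,6,7}
  0: safe
  1: VIOLATES
  2: safe
  3: safe
  4: safe
  5: safe
  6: safe
  7: safe
witness against invariant: d·b·d → 1

Answer: INVARIANT VIOLATED at state 1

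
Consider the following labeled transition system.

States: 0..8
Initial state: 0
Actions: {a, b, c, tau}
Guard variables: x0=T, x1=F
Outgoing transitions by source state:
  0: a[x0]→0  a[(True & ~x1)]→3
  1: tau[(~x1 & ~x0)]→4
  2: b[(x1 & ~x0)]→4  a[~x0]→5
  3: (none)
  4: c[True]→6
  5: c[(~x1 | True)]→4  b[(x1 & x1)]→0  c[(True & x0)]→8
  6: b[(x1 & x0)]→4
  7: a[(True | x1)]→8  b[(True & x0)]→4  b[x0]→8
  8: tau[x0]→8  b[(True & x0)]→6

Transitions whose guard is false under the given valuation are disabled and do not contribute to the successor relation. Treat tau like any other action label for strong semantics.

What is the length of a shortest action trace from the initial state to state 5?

BFS to 5:
  depth 0: {0}
  depth 1: {3}
5 never appears.

Answer: UNREACHABLE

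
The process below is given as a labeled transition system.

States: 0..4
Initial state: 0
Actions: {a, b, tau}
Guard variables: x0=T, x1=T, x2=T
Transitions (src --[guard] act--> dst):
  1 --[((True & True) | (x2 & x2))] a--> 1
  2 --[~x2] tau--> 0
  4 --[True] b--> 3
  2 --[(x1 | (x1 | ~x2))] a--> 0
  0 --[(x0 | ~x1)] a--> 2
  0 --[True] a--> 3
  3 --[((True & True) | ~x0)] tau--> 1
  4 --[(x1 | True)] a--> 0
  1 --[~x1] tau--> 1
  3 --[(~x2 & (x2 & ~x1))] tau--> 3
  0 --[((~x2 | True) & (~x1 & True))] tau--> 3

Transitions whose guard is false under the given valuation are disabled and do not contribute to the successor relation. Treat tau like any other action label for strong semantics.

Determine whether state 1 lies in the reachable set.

Guard filter leaves 7 enabled edge(s).
Layer 0: {0}
Layer 1: {2,3}  total {0,2,3}
Layer 2: {1}  total {0,1,2,3}
Reachable = {0,1,2,3}
witness 1: a·tau

Answer: REACHABLE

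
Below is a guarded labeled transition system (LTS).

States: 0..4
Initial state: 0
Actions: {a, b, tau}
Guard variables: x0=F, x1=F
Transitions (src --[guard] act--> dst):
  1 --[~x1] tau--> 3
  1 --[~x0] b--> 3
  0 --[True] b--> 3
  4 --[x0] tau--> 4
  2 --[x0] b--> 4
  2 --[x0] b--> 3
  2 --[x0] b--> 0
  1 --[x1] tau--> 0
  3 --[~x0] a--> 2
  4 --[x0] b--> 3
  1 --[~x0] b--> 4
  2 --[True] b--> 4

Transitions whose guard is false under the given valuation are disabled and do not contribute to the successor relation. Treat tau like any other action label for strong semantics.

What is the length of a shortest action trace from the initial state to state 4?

Answer: 3

Analysis:
Breadth-first toward 4:
  Layer 0: {0}
  Layer 1: {3}
  Layer 2: {2}
  Layer 3: {4}
first hit 4 at d=3 via b·a·b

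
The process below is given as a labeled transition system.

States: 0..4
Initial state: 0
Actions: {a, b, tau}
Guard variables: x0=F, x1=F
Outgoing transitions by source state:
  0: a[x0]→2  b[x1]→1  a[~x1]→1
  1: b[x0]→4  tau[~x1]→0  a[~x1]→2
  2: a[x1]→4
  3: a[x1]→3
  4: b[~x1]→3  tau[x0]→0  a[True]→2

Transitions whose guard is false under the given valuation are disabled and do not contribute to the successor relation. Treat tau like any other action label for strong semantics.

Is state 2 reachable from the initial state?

Guard filter leaves 5 enabled edge(s).
L0 = {0}
L1 = {1}  total {0,1}
L2 = {2}  total {0,1,2}
R = {0,1,2}
witness 2: a·a

Answer: REACHABLE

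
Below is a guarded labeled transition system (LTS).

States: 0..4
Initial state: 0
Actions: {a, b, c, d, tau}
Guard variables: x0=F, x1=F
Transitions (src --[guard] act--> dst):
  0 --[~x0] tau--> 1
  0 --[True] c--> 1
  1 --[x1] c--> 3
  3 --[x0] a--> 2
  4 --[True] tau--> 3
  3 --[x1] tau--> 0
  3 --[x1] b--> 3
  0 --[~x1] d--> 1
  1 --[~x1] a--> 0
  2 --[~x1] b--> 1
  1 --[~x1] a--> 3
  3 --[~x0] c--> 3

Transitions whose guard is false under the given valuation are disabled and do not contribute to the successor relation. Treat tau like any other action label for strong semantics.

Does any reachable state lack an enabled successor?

Reachable = {0,1,3}
  0: c→1  d→1  tau→1  [deg 3]
  1: a→0  a→3  [deg 2]
  3: c→3  [deg 1]

Answer: DEADLOCK-FREE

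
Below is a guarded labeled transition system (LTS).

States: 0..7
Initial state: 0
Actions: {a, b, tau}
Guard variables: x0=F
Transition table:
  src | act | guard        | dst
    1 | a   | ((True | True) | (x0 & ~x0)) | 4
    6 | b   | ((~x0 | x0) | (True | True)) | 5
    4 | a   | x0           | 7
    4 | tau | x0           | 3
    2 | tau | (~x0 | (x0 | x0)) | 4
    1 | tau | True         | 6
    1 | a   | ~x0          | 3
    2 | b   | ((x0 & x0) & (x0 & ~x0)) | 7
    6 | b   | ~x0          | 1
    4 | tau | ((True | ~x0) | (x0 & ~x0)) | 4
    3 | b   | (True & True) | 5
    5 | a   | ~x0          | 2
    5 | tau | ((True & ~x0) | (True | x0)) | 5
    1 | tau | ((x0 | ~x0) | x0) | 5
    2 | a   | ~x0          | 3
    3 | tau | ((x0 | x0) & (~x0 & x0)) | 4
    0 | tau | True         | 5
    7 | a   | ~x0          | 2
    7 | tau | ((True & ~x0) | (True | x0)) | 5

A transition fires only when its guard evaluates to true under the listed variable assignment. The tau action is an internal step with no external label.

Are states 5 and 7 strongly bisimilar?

Refine partition for ~:
  π0 = {{0,1,2,3,4,5,6,7}}
  π1 = {{0,4},{1,2,5,7},{3,6}}
  π2 = {{0},{1},{2},{3,6},{4},{5,7}}
  π3 = {{0},{1},{2},{3},{4},{5,7},{6}}
stable after 4 split(s): 7 block(s)
[5]={5,7}  [7]={5,7}

Answer: BISIMILAR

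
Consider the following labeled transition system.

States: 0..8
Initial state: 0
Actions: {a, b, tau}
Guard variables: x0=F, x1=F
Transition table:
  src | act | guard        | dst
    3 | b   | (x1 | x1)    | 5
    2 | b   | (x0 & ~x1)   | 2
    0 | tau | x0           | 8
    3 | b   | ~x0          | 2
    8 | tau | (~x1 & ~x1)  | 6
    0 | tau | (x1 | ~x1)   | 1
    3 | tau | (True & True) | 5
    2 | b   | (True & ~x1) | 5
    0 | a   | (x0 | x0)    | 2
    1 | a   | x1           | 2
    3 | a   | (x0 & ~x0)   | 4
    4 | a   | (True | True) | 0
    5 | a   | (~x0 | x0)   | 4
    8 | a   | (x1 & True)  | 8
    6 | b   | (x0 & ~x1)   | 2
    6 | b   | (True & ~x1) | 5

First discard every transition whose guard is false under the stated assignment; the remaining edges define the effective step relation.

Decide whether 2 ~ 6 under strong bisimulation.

Answer: BISIMILAR

Analysis:
Refine partition for ~:
  π0 = {{0,1,2,3,4,5,6,7,8}}
  π1 = {{0,8},{1,7},{2,6},{3},{4,5}}
  π2 = {{0},{1,7},{2,6},{3},{4},{5},{8}}
Fixed point at round 3; 7 class(es).
2∈{2,6}, 6∈{2,6}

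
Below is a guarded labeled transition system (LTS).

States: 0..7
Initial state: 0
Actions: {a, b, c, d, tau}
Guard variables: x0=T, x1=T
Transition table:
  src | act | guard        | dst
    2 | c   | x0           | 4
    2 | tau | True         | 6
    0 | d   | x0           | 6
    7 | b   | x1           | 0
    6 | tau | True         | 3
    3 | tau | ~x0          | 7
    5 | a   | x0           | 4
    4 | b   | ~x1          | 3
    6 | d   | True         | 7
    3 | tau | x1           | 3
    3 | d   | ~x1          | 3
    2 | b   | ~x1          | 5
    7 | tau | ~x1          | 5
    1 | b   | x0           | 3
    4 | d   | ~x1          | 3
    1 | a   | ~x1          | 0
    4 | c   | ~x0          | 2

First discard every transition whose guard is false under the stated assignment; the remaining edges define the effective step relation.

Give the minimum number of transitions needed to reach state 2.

Answer: UNREACHABLE

Trace:
Layered search for 2:
  depth 0: {0}
  depth 1: {6}
  depth 2: {3,7}
2 never appears.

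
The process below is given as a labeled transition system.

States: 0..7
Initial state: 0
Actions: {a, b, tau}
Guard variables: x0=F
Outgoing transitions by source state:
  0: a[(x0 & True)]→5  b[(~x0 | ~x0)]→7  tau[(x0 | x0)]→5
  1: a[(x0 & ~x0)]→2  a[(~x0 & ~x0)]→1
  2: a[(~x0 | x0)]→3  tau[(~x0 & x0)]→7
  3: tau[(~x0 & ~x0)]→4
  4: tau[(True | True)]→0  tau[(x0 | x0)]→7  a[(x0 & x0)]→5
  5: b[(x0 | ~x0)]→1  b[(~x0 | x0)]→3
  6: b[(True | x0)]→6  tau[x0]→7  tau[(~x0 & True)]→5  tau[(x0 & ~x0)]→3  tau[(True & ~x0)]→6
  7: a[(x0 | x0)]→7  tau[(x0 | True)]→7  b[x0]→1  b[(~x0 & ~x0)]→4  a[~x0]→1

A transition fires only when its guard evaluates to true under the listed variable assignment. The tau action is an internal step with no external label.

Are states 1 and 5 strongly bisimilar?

Answer: NOT BISIMILAR

Analysis:
Compute ~ classes (split until stable):
  π0 = {{0,1,2,3,4,5,6,7}}
  π1 = {{0,5},{1,2},{3,4},{6},{7}}
  π2 = {{0},{1},{2},{3},{4},{5},{6},{7}}
8 equivalence class(es) (converged in 3)
1∈{1}, 5∈{5}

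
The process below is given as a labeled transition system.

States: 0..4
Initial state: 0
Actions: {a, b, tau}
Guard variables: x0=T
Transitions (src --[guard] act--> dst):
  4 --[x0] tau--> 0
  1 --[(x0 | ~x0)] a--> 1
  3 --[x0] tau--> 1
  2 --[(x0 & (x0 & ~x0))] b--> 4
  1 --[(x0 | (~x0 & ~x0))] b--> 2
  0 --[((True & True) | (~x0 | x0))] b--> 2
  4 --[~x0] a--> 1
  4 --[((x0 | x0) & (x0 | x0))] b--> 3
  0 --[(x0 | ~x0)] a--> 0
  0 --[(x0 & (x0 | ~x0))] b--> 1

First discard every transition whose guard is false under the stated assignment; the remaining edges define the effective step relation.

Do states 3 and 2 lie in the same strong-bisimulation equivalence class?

Compute ~ classes (split until stable):
  round 0: {{0,1,2,3,4}}
  round 1: {{0,1},{2},{3},{4}}
  round 2: {{0},{1},{2},{3},{4}}
stable after 3 split(s): 5 block(s)
[3]={3}  [2]={2}

Answer: NOT BISIMILAR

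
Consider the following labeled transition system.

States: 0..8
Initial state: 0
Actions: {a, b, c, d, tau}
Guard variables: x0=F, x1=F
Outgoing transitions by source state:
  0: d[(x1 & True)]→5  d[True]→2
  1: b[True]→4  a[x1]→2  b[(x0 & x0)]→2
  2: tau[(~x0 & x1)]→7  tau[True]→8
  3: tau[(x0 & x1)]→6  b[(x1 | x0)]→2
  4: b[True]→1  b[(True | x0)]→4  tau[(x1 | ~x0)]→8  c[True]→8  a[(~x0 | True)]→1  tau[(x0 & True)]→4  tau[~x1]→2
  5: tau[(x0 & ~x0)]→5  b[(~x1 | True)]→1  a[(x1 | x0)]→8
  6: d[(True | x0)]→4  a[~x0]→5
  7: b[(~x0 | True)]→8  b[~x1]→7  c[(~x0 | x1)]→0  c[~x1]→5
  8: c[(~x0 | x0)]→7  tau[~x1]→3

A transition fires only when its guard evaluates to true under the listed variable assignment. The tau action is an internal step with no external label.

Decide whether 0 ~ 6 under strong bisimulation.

Compute ~ classes (split until stable):
  round 0: {{0,1,2,3,4,5,6,7,8}}
  round 1: {{0},{1,5},{2},{3},{4},{6},{7},{8}}
  round 2: {{0},{1},{2},{3},{4},{5},{6},{7},{8}}
9 equivalence class(es) (converged in 3)
class of 0: {0}; class of 6: {6}

Answer: NOT BISIMILAR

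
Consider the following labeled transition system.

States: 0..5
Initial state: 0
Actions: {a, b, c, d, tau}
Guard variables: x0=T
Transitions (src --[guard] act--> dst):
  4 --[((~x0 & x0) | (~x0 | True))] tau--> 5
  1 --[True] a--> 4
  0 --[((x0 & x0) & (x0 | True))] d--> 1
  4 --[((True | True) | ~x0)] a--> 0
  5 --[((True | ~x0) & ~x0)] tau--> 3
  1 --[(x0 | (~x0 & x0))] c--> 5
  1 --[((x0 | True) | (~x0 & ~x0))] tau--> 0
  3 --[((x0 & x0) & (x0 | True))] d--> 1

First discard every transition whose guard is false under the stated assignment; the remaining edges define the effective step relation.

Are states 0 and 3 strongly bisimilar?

Bisimulation quotient by refinement:
  π0 = {{0,1,2,3,4,5}}
  π1 = {{0,3},{1},{2,5},{4}}
4 equivalence class(es) (converged in 2)
[0]={0,3}  [3]={0,3}

Answer: BISIMILAR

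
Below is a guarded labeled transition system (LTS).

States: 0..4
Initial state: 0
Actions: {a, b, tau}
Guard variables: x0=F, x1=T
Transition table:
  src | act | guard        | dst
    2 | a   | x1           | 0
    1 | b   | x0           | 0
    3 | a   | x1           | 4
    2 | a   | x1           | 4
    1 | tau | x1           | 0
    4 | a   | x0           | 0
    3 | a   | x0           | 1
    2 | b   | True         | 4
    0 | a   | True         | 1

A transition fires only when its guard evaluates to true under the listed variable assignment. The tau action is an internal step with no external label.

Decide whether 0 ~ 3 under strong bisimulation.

Answer: NOT BISIMILAR

Working:
Compute ~ classes (split until stable):
  P[0] = {{0,1,2,3,4}}
  P[1] = {{0,3},{1},{2},{4}}
  P[2] = {{0},{1},{2},{3},{4}}
stable after 3 split(s): 5 block(s)
[0]={0}  [3]={3}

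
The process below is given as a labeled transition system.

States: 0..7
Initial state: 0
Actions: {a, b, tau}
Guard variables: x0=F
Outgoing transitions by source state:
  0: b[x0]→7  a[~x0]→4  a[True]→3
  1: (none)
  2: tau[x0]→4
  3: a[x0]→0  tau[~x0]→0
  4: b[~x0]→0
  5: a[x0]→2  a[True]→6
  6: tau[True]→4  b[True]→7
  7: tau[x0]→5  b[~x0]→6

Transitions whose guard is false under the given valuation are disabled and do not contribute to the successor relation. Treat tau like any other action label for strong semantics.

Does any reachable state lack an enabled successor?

Answer: DEADLOCK-FREE

Working:
R = {0,3,4}
  0: a→3  a→4  [deg 2]
  3: tau→0  [deg 1]
  4: b→0  [deg 1]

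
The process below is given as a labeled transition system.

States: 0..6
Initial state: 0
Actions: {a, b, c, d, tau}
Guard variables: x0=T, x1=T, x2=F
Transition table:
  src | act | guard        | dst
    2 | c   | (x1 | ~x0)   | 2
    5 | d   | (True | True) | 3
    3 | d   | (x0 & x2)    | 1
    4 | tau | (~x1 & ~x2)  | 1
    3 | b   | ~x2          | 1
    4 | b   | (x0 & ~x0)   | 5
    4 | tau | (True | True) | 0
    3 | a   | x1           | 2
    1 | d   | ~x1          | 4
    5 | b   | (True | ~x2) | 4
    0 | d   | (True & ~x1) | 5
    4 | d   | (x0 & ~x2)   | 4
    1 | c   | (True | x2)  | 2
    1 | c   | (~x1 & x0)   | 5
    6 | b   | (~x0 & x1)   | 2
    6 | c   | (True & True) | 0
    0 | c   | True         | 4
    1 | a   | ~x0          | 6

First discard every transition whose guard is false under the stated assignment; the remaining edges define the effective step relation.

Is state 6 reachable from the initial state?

Answer: UNREACHABLE

Working:
Guard filter leaves 10 enabled edge(s).
Layer 0: {0}
Layer 1: {4}  cumulative {0,4}
Reachable = {0,4}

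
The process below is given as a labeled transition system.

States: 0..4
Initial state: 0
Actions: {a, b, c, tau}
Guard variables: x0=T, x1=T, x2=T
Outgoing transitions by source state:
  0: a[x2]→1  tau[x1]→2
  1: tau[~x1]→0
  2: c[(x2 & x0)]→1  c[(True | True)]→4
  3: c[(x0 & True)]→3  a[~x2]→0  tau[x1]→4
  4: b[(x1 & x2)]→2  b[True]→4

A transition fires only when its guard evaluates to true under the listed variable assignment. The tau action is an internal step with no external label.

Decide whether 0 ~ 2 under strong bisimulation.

Refine partition for ~:
  π0 = {{0,1,2,3,4}}
  π1 = {{0},{1},{2},{3},{4}}
Fixed point at round 2; 5 class(es).
class of 0: {0}; class of 2: {2}

Answer: NOT BISIMILAR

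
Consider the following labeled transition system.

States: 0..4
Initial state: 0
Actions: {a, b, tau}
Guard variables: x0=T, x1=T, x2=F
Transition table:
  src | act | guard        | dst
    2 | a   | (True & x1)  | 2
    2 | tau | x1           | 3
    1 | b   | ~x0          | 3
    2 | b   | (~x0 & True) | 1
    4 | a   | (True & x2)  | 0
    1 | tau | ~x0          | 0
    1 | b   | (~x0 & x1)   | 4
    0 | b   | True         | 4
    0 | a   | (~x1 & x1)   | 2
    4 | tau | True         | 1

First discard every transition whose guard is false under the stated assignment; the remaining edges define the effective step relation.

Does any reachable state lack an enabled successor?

Answer: DEADLOCK at state 1

Trace:
Reach set: {0,1,4}
  0: b→4  [deg 1]
  1: ∅  [deadlock]
  4: tau→1  [deg 1]
Path to 1: b·tau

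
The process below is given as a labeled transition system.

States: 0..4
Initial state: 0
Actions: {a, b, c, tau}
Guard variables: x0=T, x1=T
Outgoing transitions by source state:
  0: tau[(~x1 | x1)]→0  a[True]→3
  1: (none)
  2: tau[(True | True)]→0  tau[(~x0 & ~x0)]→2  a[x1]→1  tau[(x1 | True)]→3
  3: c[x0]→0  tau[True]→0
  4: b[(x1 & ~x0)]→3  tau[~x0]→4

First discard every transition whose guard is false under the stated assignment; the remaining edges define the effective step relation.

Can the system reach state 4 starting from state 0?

Answer: UNREACHABLE

Trace:
After dropping false guards: 7 live edges.
depth 0: {0}
depth 1: {3}  now seen {0,3}
Reach set: {0,3}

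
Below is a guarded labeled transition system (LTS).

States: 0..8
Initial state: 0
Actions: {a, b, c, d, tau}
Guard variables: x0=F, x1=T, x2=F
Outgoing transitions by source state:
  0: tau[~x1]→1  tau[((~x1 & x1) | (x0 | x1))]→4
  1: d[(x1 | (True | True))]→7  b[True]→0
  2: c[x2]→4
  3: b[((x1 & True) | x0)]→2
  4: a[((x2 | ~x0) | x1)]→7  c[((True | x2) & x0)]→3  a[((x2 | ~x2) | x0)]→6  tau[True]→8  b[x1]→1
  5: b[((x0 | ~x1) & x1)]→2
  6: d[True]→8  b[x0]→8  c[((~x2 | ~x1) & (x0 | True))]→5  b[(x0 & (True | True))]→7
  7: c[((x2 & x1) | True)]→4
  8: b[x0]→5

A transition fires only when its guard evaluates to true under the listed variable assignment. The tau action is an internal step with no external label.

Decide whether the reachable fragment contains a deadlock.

Answer: DEADLOCK at state 5

Working:
Reachable = {0,1,4,5,6,7,8}
  0: tau→4  [deg 1]
  1: b→0  d→7  [deg 2]
  4: a→6  a→7  b→1  tau→8  [deg 4]
  5: ∅  [STUCK]
  6: c→5  d→8  [deg 2]
  7: c→4  [deg 1]
  8: ∅  [STUCK]
Path to 5: tau·a·c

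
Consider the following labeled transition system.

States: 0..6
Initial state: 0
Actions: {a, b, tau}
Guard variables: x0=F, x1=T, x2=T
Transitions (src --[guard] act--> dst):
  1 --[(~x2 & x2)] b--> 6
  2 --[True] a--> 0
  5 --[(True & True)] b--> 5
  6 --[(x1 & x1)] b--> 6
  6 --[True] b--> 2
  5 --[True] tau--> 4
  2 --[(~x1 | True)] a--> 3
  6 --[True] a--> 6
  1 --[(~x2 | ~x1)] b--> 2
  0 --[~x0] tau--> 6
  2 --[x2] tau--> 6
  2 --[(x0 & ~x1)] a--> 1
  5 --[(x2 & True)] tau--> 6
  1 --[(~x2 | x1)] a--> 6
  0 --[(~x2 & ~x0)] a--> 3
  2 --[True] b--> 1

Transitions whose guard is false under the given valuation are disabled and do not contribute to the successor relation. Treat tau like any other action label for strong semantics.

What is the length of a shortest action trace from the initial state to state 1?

BFS to 1:
  L0 = {0}
  L1 = {6}
  L2 = {2}
  L3 = {1,3}
first hit 1 at d=3 via tau·b·b

Answer: 3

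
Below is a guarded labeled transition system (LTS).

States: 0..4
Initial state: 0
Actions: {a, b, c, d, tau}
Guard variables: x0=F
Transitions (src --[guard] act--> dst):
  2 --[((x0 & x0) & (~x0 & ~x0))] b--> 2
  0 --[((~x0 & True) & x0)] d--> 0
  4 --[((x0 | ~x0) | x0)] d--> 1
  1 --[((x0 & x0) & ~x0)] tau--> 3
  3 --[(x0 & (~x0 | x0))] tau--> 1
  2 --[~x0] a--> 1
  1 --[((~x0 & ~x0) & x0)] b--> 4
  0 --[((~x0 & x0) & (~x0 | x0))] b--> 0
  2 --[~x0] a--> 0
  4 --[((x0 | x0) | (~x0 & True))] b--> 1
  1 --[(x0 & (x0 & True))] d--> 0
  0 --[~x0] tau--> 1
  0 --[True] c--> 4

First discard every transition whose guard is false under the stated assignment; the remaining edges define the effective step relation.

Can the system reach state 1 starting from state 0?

Guard filter leaves 6 enabled edge(s).
Layer 0: {0}
Layer 1: {1,4}  now seen {0,1,4}
Reach set: {0,1,4}
Path to 1: tau

Answer: REACHABLE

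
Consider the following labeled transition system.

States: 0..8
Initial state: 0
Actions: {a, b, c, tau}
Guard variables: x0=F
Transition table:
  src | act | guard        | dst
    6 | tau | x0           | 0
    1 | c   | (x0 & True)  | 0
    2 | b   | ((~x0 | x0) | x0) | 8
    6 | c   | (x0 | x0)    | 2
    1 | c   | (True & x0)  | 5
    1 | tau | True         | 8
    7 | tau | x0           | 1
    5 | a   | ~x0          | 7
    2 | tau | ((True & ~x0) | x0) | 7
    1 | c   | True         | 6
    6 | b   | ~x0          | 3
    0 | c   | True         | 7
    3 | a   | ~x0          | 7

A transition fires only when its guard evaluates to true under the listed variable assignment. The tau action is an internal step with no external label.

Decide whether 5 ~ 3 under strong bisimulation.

Answer: BISIMILAR

Working:
Compute ~ classes (split until stable):
  π0 = {{0,1,2,3,4,5,6,7,8}}
  π1 = {{0},{1},{2},{3,5},{4,7,8},{6}}
6 equivalence class(es) (converged in 2)
class of 5: {3,5}; class of 3: {3,5}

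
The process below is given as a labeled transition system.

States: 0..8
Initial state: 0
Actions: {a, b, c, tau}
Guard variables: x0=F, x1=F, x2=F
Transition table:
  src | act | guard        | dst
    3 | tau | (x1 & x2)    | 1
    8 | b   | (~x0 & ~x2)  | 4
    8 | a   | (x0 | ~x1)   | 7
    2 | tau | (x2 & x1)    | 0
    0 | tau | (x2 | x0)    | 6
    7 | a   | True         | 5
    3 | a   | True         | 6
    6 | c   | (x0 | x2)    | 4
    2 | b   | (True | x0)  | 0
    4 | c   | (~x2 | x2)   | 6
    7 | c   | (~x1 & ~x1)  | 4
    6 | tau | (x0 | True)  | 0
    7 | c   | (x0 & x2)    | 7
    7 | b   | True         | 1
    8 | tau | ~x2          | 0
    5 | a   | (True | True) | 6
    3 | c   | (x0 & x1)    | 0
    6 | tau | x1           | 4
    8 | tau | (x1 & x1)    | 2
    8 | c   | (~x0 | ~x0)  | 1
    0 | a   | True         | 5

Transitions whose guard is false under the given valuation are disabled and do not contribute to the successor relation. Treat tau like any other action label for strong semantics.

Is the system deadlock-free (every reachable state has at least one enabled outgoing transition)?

Reachable = {0,5,6}
  0: a→5  [1 out]
  5: a→6  [1 out]
  6: tau→0  [1 out]

Answer: DEADLOCK-FREE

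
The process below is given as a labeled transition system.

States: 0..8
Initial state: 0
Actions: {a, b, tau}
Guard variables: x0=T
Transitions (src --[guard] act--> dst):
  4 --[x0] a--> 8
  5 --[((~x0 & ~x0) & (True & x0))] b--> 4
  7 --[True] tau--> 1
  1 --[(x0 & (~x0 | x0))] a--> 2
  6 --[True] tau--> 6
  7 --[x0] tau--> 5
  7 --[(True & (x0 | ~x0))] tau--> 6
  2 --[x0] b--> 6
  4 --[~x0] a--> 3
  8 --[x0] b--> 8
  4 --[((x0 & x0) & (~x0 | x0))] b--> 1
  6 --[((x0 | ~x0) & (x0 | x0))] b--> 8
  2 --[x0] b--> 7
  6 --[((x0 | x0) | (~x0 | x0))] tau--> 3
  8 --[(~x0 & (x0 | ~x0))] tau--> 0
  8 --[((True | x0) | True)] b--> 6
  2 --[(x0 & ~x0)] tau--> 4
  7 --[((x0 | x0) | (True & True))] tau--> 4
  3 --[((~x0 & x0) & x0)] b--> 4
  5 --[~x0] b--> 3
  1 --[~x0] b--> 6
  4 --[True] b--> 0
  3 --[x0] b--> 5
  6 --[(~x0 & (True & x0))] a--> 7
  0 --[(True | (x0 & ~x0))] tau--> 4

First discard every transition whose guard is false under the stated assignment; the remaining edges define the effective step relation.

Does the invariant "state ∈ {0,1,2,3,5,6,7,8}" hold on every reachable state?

Allowed set {0,1,2,3,5,6,7,8}
R = {0,1,2,3,4,5,6,7,8}
  0: safe
  1: safe
  2: safe
  3: safe
  4: ✗ unsafe
  5: safe
  6: safe
  7: safe
  8: safe
witness against invariant: tau → 4

Answer: INVARIANT VIOLATED at state 4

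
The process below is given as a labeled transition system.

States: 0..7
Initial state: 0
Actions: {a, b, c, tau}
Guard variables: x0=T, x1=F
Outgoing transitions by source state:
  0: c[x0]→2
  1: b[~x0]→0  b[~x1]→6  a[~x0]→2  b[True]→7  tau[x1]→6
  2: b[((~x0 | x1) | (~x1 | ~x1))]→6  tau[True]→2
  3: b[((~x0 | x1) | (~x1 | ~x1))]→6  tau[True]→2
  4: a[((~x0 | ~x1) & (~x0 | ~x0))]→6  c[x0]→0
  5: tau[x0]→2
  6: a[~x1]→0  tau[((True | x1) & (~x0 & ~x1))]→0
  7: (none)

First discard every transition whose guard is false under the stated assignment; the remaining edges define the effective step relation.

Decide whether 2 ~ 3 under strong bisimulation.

Refine partition for ~:
  π0 = {{0,1,2,3,4,5,6,7}}
  π1 = {{0,4},{1},{2,3},{5},{6},{7}}
  π2 = {{0},{1},{2,3},{4},{5},{6},{7}}
stable after 3 split(s): 7 block(s)
[2]={2,3}  [3]={2,3}

Answer: BISIMILAR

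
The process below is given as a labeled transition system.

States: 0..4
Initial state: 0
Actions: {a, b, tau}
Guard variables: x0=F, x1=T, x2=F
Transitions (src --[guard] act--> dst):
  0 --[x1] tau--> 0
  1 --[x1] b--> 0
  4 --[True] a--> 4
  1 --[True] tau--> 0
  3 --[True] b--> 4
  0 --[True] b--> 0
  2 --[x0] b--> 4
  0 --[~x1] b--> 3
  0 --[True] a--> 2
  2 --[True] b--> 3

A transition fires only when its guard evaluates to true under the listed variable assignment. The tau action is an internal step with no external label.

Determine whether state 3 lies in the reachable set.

Answer: REACHABLE

Working:
After dropping false guards: 8 live edges.
Layer 0: {0}
Layer 1: {2}  total {0,2}
Layer 2: {3}  total {0,2,3}
Layer 3: {4}  total {0,2,3,4}
R = {0,2,3,4}
Path to 3: a·b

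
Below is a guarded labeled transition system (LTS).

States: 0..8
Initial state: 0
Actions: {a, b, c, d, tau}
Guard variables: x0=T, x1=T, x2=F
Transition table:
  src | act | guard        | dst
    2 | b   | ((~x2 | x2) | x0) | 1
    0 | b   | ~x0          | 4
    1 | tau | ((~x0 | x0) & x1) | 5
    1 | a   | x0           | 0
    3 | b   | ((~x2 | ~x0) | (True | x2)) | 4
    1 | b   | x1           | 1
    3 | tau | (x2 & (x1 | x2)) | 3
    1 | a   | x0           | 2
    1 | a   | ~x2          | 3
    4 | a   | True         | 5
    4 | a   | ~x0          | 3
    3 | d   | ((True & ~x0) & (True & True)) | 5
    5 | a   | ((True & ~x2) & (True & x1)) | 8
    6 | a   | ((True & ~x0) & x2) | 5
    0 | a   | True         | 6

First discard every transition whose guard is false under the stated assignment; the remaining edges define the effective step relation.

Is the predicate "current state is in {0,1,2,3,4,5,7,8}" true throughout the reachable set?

Answer: INVARIANT VIOLATED at state 6

Working:
Inv-set: {0,1,2,3,4,5,7,8}
R = {0,6}
  0: ✓
  6: VIOLATES
reach 6 via a — violates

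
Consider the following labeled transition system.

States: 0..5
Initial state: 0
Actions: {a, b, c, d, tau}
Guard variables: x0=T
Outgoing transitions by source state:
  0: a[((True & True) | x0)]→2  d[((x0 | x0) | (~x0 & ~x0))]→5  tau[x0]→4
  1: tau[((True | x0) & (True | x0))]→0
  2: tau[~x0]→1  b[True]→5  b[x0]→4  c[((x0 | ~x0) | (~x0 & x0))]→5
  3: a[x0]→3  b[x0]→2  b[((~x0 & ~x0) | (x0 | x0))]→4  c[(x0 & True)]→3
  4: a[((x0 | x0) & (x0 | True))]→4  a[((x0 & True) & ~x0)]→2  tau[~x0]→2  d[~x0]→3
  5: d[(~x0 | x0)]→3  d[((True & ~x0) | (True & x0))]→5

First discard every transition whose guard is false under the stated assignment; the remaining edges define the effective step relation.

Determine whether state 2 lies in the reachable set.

Guard filter leaves 14 enabled edge(s).
L0 = {0}
L1 = {2,4,5}  now seen {0,2,4,5}
L2 = {3}  now seen {0,2,3,4,5}
R = {0,2,3,4,5}
Path to 2: a

Answer: REACHABLE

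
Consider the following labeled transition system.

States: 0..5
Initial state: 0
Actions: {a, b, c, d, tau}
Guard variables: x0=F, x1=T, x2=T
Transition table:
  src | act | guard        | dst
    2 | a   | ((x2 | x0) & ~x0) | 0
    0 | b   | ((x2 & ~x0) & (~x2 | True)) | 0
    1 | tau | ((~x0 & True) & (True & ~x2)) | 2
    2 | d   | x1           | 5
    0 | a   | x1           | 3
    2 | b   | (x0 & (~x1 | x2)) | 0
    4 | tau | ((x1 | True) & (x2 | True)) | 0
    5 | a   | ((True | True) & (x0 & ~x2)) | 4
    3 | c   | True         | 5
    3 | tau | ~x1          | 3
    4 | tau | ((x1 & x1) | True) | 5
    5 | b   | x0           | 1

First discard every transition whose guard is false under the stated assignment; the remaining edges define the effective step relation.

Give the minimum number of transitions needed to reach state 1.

BFS to 1:
  L0 = {0}
  L1 = {3}
  L2 = {5}
1 never appears.

Answer: UNREACHABLE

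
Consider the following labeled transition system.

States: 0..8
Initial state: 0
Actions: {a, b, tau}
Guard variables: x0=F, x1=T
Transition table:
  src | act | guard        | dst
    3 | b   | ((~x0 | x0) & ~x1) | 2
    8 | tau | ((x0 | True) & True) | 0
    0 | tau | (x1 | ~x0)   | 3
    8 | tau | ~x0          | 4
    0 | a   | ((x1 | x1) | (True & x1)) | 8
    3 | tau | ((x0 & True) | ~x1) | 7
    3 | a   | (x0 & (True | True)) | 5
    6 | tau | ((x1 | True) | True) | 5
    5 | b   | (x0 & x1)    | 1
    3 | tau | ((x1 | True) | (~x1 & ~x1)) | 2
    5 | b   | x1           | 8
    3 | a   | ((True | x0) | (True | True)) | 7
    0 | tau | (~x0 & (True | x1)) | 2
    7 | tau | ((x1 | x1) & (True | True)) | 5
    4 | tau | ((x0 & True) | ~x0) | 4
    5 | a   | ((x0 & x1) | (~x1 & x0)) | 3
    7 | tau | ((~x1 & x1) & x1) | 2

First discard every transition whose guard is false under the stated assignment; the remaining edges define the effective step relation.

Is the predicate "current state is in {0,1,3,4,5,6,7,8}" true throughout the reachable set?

Answer: INVARIANT VIOLATED at state 2

Working:
Inv-set: {0,1,3,4,5,6,7,8}
Reach set: {0,2,3,4,5,7,8}
  0: ✓
  2: outside
  3: ✓
  4: ✓
  5: ✓
  7: ✓
  8: ✓
counterexample path to 2: tau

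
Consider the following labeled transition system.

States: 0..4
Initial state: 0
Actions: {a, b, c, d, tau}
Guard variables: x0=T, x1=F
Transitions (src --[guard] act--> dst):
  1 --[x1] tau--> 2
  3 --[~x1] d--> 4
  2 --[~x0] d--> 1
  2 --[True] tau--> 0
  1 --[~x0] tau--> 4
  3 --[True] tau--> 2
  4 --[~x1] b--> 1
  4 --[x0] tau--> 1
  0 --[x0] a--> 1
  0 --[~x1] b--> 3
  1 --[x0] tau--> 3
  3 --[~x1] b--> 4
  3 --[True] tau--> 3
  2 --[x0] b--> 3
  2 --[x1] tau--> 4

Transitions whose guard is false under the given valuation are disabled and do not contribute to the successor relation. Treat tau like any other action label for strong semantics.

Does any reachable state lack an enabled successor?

Reach set: {0,1,2,3,4}
  0: a→1  b→3  [2 out]
  1: tau→3  [1 out]
  2: b→3  tau→0  [2 out]
  3: b→4  d→4  tau→2  tau→3  [4 out]
  4: b→1  tau→1  [2 out]

Answer: DEADLOCK-FREE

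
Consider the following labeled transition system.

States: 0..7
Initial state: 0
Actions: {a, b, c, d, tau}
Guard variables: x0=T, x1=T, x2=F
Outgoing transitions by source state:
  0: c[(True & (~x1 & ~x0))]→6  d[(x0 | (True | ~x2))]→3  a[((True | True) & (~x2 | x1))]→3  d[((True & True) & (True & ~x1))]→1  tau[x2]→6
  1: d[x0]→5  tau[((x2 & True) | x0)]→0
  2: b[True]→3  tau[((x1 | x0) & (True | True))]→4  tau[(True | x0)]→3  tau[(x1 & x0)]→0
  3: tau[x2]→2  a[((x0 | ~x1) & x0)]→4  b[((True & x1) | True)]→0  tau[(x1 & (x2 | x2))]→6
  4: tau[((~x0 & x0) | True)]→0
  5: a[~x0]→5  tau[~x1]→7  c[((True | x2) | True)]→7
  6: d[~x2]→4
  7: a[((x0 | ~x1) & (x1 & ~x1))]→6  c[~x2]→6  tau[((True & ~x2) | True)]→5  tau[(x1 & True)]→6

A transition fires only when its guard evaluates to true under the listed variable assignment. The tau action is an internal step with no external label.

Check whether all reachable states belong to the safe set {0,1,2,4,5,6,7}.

Answer: INVARIANT VIOLATED at state 3

Working:
Allowed set {0,1,2,4,5,6,7}
Reach set: {0,3,4}
  0: ✓
  3: VIOLATES
  4: ✓
counterexample path to 3: d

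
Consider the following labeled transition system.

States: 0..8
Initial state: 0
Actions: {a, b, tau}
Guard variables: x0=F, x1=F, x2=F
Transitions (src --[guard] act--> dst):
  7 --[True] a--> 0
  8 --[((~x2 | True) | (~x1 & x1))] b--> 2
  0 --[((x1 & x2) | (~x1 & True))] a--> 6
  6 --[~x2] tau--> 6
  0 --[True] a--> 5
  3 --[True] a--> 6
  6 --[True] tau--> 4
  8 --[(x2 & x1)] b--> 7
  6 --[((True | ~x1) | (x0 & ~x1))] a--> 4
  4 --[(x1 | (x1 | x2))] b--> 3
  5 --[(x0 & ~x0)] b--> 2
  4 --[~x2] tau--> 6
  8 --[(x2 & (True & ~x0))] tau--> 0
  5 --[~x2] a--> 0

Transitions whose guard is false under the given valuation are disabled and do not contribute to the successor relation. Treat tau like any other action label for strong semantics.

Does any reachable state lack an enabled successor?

Reachable = {0,4,5,6}
  0: a→5  a→6  [deg 2]
  4: tau→6  [deg 1]
  5: a→0  [deg 1]
  6: a→4  tau→4  tau→6  [deg 3]

Answer: DEADLOCK-FREE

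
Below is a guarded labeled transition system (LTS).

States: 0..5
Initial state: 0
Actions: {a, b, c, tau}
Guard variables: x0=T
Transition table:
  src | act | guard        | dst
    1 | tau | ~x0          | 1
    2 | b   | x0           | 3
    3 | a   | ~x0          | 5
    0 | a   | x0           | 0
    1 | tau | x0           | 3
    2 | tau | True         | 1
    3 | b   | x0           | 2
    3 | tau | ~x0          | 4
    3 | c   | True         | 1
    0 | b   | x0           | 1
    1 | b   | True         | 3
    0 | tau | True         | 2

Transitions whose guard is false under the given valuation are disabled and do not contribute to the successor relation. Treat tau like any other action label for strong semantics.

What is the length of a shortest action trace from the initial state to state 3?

Layered search for 3:
  depth 0: {0}
  depth 1: {1,2}
  depth 2: {3}
first hit 3 at d=2 via b·b

Answer: 2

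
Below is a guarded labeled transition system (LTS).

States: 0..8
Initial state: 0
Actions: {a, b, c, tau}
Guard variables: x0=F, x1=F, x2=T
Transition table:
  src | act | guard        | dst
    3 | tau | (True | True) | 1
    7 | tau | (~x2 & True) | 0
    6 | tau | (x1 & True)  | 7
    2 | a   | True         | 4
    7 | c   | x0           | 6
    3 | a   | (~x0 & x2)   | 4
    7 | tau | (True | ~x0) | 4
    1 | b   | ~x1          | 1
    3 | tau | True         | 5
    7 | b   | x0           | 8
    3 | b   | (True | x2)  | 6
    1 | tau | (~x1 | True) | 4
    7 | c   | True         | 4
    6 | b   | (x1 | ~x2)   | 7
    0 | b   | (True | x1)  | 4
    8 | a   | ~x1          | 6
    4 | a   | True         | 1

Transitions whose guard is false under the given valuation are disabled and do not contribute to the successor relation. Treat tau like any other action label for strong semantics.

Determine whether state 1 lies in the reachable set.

12 transition(s) survive guard evaluation.
L0 = {0}
L1 = {4}  total {0,4}
L2 = {1}  total {0,1,4}
Reachable = {0,1,4}
trace reaching 1: b·a

Answer: REACHABLE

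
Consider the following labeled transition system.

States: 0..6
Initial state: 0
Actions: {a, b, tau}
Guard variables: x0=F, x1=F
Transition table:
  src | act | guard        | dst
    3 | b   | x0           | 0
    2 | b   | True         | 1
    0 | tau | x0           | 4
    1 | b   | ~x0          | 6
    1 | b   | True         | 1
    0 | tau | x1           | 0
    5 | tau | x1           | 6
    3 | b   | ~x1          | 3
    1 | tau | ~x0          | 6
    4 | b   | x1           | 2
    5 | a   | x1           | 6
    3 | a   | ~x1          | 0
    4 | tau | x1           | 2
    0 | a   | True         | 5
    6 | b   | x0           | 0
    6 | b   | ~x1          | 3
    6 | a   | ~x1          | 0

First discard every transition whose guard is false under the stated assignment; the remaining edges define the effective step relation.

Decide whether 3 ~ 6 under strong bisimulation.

Compute ~ classes (split until stable):
  P[0] = {{0,1,2,3,4,5,6}}
  P[1] = {{0},{1},{2},{3,6},{4,5}}
Fixed point at round 2; 5 class(es).
[3]={3,6}  [6]={3,6}

Answer: BISIMILAR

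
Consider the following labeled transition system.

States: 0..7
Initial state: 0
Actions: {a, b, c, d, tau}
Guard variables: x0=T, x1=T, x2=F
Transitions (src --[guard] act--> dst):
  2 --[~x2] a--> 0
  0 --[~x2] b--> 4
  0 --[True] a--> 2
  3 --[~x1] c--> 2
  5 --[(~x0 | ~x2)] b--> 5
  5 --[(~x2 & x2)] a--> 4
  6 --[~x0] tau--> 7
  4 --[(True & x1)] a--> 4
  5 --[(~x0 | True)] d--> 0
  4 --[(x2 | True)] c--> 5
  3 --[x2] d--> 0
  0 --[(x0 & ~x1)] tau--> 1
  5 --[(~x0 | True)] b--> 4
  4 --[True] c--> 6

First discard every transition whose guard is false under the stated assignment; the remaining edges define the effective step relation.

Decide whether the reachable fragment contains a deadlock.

Answer: DEADLOCK at state 6

Analysis:
R = {0,2,4,5,6}
  0: a→2  b→4  [2 exit(s)]
  2: a→0  [1 exit(s)]
  4: a→4  c→5  c→6  [3 exit(s)]
  5: b→4  b→5  d→0  [3 exit(s)]
  6: ∅  [no exit]
trace reaching 6: b·c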